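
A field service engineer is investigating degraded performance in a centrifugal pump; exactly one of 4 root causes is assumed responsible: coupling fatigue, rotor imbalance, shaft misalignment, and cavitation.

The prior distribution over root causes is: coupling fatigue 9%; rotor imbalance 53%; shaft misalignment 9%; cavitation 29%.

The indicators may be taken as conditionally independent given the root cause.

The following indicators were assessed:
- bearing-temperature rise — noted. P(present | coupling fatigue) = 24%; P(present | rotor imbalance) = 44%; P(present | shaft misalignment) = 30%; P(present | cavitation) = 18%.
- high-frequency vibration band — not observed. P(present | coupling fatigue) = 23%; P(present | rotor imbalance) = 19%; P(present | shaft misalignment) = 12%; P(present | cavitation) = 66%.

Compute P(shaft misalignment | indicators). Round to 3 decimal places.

0.096

Multiply each prior by the joint likelihood of the indicator pattern (using 1 − P(present | H) for each absent indicator):
  coupling fatigue: 0.09 × 0.24 × (1 − 0.23) = 0.016632
  rotor imbalance: 0.53 × 0.44 × (1 − 0.19) = 0.18889
  shaft misalignment: 0.09 × 0.30 × (1 − 0.12) = 0.02376
  cavitation: 0.29 × 0.18 × (1 − 0.66) = 0.017748
The unnormalized weights sum to 0.24703.
P(shaft misalignment | evidence) = 0.02376 / 0.24703 ≈ 0.096.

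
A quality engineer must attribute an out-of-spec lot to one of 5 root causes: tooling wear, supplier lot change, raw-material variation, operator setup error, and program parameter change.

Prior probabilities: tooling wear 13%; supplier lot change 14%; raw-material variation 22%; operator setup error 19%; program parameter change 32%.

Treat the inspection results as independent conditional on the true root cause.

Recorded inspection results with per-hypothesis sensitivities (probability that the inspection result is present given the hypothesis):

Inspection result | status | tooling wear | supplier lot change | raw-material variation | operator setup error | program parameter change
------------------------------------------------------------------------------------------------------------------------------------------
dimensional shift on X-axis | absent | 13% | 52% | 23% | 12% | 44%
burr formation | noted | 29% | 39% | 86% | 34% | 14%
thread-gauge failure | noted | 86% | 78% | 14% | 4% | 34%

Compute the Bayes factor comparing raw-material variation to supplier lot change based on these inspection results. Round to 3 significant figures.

0.635

The Bayes factor is the ratio of the joint likelihoods of the inspection result pattern under the two hypotheses (using 1 − P(present | H) for each absent inspection result).
  raw-material variation: (1 − 0.23) × 0.86 × 0.14 = 0.092708
  supplier lot change: (1 − 0.52) × 0.39 × 0.78 = 0.14602
Bayes factor = 0.092708 / 0.14602 ≈ 0.635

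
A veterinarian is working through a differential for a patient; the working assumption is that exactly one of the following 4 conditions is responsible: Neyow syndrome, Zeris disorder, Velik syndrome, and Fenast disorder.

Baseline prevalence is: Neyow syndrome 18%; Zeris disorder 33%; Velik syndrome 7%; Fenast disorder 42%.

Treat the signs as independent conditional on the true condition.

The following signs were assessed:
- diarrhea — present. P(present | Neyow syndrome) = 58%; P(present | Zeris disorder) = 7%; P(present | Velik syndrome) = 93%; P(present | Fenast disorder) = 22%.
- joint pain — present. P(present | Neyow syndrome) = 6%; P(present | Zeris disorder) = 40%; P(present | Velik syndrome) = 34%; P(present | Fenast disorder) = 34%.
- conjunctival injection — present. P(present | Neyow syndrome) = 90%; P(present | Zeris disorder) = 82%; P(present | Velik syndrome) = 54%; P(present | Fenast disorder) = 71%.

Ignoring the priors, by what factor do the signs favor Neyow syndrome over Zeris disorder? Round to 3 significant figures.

1.36

Take the product of per-sign likelihoods under each hypothesis, then divide.
  Neyow syndrome: 0.58 × 0.06 × 0.90 = 0.03132
  Zeris disorder: 0.07 × 0.40 × 0.82 = 0.02296
Bayes factor = 0.03132 / 0.02296 ≈ 1.36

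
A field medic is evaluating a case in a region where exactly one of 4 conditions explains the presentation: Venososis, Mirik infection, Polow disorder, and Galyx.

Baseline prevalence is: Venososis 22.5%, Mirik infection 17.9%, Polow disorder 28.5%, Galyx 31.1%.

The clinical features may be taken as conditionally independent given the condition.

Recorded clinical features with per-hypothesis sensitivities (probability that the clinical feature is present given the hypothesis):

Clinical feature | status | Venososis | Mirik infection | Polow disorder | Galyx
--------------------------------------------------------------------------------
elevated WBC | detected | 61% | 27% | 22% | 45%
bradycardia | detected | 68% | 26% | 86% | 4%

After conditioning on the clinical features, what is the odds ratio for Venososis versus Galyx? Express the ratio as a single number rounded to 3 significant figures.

Unnormalized posterior weight (prior times the clinical feature likelihoods) for each of the two hypotheses:
  Venososis: 0.225 × 0.61 × 0.68 = 0.09333
  Galyx: 0.311 × 0.45 × 0.04 = 0.005598
Odds(Venososis : Galyx) = 0.09333 / 0.005598 ≈ 16.7.

16.7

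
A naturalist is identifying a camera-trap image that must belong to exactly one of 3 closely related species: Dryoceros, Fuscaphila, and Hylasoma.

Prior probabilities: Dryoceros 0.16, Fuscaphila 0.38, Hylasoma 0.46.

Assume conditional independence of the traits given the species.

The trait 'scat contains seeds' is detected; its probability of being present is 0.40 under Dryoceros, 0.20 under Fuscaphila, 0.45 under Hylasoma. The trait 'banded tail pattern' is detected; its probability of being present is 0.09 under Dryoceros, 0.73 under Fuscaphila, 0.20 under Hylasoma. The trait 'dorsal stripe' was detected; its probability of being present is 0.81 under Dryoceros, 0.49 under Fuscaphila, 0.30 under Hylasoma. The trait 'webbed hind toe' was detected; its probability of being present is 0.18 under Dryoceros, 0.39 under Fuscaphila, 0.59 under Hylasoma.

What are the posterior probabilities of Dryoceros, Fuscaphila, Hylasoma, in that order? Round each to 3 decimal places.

0.045, 0.565, 0.390

By Bayes' rule with conditional independence, the unnormalized weight for each hypothesis is prior × ∏ likelihoods:
  Dryoceros: 0.16 × 0.40 × 0.09 × 0.81 × 0.18 = 0.00083981
  Fuscaphila: 0.38 × 0.20 × 0.73 × 0.49 × 0.39 = 0.010602
  Hylasoma: 0.46 × 0.45 × 0.20 × 0.30 × 0.59 = 0.0073278
The unnormalized weights sum to 0.01877.
P(Dryoceros | evidence) = 0.00083981 / 0.01877 ≈ 0.045
P(Fuscaphila | evidence) = 0.010602 / 0.01877 ≈ 0.565
P(Hylasoma | evidence) = 0.0073278 / 0.01877 ≈ 0.390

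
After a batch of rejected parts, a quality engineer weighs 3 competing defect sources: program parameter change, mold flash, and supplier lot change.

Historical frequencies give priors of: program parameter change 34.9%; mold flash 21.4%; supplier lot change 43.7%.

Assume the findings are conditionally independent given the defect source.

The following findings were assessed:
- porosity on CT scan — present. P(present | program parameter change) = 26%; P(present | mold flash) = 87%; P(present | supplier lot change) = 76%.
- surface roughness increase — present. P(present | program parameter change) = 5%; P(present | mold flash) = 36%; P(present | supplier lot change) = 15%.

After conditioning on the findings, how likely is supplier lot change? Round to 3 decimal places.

For each hypothesis, the unnormalized posterior weight is prior × product of the finding likelihoods:
  program parameter change: 0.349 × 0.26 × 0.05 = 0.004537
  mold flash: 0.214 × 0.87 × 0.36 = 0.067025
  supplier lot change: 0.437 × 0.76 × 0.15 = 0.049818
Normalizing constant Z = 0.004537 + 0.067025 + 0.049818 = 0.12138.
P(supplier lot change | evidence) = 0.049818 / 0.12138 ≈ 0.410.

0.410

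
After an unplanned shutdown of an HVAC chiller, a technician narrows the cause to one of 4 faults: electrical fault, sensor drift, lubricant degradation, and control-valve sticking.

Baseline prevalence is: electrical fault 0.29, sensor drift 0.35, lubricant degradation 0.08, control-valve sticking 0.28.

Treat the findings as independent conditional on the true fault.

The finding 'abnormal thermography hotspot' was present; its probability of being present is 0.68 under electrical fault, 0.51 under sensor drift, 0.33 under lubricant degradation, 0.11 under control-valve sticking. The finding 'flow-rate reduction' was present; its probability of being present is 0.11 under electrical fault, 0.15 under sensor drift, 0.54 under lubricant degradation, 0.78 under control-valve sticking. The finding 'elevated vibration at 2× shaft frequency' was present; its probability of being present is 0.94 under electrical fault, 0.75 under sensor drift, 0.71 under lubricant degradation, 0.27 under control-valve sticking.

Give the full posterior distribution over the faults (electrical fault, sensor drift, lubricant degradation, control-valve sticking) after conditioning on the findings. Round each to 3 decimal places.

Multiply each prior by the joint likelihood of the evidence pattern:
  electrical fault: 0.29 × 0.68 × 0.11 × 0.94 = 0.02039
  sensor drift: 0.35 × 0.51 × 0.15 × 0.75 = 0.020081
  lubricant degradation: 0.08 × 0.33 × 0.54 × 0.71 = 0.010122
  control-valve sticking: 0.28 × 0.11 × 0.78 × 0.27 = 0.0064865
Marginal likelihood of the evidence = 0.05708.
P(electrical fault | evidence) = 0.02039 / 0.05708 ≈ 0.357
P(sensor drift | evidence) = 0.020081 / 0.05708 ≈ 0.352
P(lubricant degradation | evidence) = 0.010122 / 0.05708 ≈ 0.177
P(control-valve sticking | evidence) = 0.0064865 / 0.05708 ≈ 0.114

0.357, 0.352, 0.177, 0.114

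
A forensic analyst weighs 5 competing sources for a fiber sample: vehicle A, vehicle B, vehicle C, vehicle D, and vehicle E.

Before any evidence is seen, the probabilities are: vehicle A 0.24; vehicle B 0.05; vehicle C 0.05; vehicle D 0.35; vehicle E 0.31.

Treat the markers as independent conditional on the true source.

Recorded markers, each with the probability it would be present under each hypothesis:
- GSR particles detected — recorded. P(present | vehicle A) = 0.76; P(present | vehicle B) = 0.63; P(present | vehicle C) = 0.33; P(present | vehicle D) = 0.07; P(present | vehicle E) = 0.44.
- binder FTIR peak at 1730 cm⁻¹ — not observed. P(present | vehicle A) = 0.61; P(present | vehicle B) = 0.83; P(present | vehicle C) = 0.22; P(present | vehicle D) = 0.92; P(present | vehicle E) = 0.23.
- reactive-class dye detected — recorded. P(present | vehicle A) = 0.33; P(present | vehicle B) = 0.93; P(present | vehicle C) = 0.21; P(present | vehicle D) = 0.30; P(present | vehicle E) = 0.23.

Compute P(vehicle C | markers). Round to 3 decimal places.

0.048

For each hypothesis, the unnormalized posterior weight is prior × product of the marker likelihoods (using 1 − P(present | H) for each absent marker):
  vehicle A: 0.24 × 0.76 × (1 − 0.61) × 0.33 = 0.023475
  vehicle B: 0.05 × 0.63 × (1 − 0.83) × 0.93 = 0.0049802
  vehicle C: 0.05 × 0.33 × (1 − 0.22) × 0.21 = 0.0027027
  vehicle D: 0.35 × 0.07 × (1 − 0.92) × 0.30 = 0.000588
  vehicle E: 0.31 × 0.44 × (1 − 0.23) × 0.23 = 0.024156
Normalizing constant Z = 0.023475 + 0.0049802 + 0.0027027 + 0.000588 + 0.024156 = 0.055902.
P(vehicle C | evidence) = 0.0027027 / 0.055902 ≈ 0.048.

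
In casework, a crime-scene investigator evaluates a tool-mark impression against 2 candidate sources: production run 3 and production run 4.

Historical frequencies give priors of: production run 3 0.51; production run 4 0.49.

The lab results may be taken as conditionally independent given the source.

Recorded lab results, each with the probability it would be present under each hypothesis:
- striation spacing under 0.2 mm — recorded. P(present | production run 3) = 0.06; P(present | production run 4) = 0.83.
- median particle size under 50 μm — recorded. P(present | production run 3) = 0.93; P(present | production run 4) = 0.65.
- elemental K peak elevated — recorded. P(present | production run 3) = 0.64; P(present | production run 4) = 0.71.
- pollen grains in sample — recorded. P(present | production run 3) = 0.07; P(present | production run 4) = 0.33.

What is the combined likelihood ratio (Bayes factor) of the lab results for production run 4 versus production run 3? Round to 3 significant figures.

The Bayes factor is the ratio of the joint likelihoods of the lab result pattern under the two hypotheses.
  production run 4: 0.83 × 0.65 × 0.71 × 0.33 = 0.1264
  production run 3: 0.06 × 0.93 × 0.64 × 0.07 = 0.0024998
Bayes factor = 0.1264 / 0.0024998 ≈ 50.6

50.6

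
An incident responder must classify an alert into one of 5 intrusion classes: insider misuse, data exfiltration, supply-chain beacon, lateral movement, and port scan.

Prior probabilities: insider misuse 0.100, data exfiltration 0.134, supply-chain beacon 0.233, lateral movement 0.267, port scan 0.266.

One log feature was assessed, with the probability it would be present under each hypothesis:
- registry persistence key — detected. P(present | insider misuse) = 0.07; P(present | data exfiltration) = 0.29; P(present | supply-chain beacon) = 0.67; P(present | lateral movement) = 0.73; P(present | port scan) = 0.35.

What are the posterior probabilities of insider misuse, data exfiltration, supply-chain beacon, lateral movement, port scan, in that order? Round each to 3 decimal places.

For each hypothesis, the unnormalized posterior weight is prior × likelihood:
  insider misuse: 0.100 × 0.07 = 0.007
  data exfiltration: 0.134 × 0.29 = 0.03886
  supply-chain beacon: 0.233 × 0.67 = 0.15611
  lateral movement: 0.267 × 0.73 = 0.19491
  port scan: 0.266 × 0.35 = 0.0931
Normalizing constant Z = 0.007 + 0.03886 + 0.15611 + 0.19491 + 0.0931 = 0.48998.
P(insider misuse | evidence) = 0.007 / 0.48998 ≈ 0.014
P(data exfiltration | evidence) = 0.03886 / 0.48998 ≈ 0.079
P(supply-chain beacon | evidence) = 0.15611 / 0.48998 ≈ 0.319
P(lateral movement | evidence) = 0.19491 / 0.48998 ≈ 0.398
P(port scan | evidence) = 0.0931 / 0.48998 ≈ 0.190

0.014, 0.079, 0.319, 0.398, 0.190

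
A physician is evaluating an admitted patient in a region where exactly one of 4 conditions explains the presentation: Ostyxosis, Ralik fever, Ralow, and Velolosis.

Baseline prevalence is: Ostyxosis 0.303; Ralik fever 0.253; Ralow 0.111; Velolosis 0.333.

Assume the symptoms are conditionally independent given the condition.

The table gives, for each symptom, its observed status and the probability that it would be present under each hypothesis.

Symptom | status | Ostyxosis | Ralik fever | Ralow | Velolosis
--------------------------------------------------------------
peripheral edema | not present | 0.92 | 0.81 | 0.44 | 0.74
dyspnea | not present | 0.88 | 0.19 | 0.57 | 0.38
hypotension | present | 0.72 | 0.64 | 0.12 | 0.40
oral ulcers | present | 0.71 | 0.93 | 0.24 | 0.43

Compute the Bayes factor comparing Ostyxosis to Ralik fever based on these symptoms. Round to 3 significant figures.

Joint likelihood of the symptom pattern under each hypothesis (using 1 − P(present | H) for each absent symptom):
  Ostyxosis: (1 − 0.92) × (1 − 0.88) × 0.72 × 0.71 = 0.0049075
  Ralik fever: (1 − 0.81) × (1 − 0.19) × 0.64 × 0.93 = 0.091601
Bayes factor = 0.0049075 / 0.091601 ≈ 0.0536

0.0536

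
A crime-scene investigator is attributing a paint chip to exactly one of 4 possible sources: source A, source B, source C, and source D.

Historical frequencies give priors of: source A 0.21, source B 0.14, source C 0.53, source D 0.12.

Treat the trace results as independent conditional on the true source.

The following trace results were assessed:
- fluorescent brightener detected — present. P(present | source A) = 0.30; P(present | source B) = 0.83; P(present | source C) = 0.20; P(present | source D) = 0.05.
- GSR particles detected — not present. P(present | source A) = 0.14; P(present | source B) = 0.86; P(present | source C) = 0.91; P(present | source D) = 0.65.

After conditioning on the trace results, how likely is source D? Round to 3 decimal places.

0.026

By Bayes' rule with conditional independence, the unnormalized weight for each hypothesis is prior × ∏ likelihoods (using 1 − P(present | H) for each absent trace result):
  source A: 0.21 × 0.30 × (1 − 0.14) = 0.05418
  source B: 0.14 × 0.83 × (1 − 0.86) = 0.016268
  source C: 0.53 × 0.20 × (1 − 0.91) = 0.00954
  source D: 0.12 × 0.05 × (1 − 0.65) = 0.0021
Normalizing constant Z = 0.05418 + 0.016268 + 0.00954 + 0.0021 = 0.082088.
P(source D | evidence) = 0.0021 / 0.082088 ≈ 0.026.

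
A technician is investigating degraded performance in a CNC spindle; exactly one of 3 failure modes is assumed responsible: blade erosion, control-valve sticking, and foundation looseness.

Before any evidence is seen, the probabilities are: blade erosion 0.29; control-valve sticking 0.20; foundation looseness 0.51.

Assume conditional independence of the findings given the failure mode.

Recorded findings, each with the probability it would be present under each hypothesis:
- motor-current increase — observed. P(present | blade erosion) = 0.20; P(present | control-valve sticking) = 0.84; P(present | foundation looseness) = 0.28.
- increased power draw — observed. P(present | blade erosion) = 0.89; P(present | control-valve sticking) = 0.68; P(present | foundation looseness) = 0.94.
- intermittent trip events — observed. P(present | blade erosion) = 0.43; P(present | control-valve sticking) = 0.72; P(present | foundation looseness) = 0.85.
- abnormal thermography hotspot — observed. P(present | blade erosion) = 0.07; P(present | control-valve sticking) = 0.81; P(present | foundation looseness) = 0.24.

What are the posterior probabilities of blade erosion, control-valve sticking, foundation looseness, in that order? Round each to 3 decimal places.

Multiply each prior by the joint likelihood of the evidence pattern:
  blade erosion: 0.29 × 0.20 × 0.89 × 0.43 × 0.07 = 0.0015538
  control-valve sticking: 0.20 × 0.84 × 0.68 × 0.72 × 0.81 = 0.066625
  foundation looseness: 0.51 × 0.28 × 0.94 × 0.85 × 0.24 = 0.027383
Marginal likelihood of the evidence = 0.095562.
P(blade erosion | evidence) = 0.0015538 / 0.095562 ≈ 0.016
P(control-valve sticking | evidence) = 0.066625 / 0.095562 ≈ 0.697
P(foundation looseness | evidence) = 0.027383 / 0.095562 ≈ 0.287

0.016, 0.697, 0.287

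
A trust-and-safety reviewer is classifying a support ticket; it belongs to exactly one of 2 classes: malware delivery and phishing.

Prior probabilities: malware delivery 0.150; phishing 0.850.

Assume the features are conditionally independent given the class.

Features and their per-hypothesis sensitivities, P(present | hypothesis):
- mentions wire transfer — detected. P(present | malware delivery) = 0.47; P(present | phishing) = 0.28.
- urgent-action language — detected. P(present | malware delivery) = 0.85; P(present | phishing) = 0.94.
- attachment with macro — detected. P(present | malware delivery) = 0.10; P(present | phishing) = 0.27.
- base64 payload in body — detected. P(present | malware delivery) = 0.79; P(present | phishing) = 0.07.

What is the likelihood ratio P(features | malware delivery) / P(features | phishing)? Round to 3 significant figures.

Take the product of per-feature likelihoods under each hypothesis, then divide.
  malware delivery: 0.47 × 0.85 × 0.10 × 0.79 = 0.03156
  phishing: 0.28 × 0.94 × 0.27 × 0.07 = 0.0049745
Bayes factor = 0.03156 / 0.0049745 ≈ 6.34

6.34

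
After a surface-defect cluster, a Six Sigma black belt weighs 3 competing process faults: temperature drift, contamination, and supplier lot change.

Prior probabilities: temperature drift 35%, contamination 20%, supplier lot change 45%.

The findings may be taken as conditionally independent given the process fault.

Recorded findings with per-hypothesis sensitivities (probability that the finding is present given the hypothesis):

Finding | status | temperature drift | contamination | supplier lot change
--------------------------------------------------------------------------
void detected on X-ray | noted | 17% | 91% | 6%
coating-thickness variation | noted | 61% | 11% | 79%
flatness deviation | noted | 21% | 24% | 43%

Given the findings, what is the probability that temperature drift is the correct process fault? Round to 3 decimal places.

By Bayes' rule with conditional independence, the unnormalized weight for each hypothesis is prior × ∏ likelihoods:
  temperature drift: 0.35 × 0.17 × 0.61 × 0.21 = 0.0076219
  contamination: 0.20 × 0.91 × 0.11 × 0.24 = 0.0048048
  supplier lot change: 0.45 × 0.06 × 0.79 × 0.43 = 0.0091719
The unnormalized weights sum to 0.021599.
P(temperature drift | evidence) = 0.0076219 / 0.021599 ≈ 0.353.

0.353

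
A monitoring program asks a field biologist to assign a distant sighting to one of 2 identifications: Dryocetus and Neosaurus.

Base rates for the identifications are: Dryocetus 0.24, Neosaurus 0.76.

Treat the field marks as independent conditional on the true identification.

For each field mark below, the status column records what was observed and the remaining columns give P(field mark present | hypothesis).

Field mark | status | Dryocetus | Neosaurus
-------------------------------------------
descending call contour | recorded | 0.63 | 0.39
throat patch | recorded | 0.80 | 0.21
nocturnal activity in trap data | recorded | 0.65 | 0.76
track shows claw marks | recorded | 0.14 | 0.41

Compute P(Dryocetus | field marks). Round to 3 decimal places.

0.362

For each hypothesis, the unnormalized posterior weight is prior × product of the field mark likelihoods:
  Dryocetus: 0.24 × 0.63 × 0.80 × 0.65 × 0.14 = 0.011007
  Neosaurus: 0.76 × 0.39 × 0.21 × 0.76 × 0.41 = 0.019395
Marginal likelihood of the evidence = 0.030403.
P(Dryocetus | evidence) = 0.011007 / 0.030403 ≈ 0.362.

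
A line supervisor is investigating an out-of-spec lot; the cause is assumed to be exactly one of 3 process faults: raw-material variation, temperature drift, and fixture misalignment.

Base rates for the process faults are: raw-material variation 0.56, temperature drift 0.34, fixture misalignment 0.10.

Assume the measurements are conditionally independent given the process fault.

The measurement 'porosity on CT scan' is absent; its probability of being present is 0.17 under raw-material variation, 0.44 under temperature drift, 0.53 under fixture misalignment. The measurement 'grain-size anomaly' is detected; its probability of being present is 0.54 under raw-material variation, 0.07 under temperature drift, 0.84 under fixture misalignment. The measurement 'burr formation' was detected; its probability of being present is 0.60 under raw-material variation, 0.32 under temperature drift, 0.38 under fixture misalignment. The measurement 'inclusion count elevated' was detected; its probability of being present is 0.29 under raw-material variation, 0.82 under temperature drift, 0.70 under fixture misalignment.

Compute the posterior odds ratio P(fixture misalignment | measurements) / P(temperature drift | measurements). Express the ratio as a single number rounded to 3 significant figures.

The normalizing constant cancels in an odds ratio, so compute prior × likelihood for the two hypotheses only (using 1 − P(present | H) for each absent measurement):
  fixture misalignment: 0.10 × (1 − 0.53) × 0.84 × 0.38 × 0.70 = 0.010502
  temperature drift: 0.34 × (1 − 0.44) × 0.07 × 0.32 × 0.82 = 0.0034973
Odds(fixture misalignment : temperature drift) = 0.010502 / 0.0034973 ≈ 3.00.

3.00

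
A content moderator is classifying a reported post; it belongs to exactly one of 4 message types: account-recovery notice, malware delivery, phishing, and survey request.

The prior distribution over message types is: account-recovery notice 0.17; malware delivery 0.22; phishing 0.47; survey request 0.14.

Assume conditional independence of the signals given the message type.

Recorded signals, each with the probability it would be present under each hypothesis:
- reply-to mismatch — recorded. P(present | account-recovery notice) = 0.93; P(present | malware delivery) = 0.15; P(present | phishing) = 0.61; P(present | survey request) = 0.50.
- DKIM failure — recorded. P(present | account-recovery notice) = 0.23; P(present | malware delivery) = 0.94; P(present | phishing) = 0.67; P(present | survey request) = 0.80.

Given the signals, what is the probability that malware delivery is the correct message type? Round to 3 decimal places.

By Bayes' rule with conditional independence, the unnormalized weight for each hypothesis is prior × ∏ likelihoods:
  account-recovery notice: 0.17 × 0.93 × 0.23 = 0.036363
  malware delivery: 0.22 × 0.15 × 0.94 = 0.03102
  phishing: 0.47 × 0.61 × 0.67 = 0.19209
  survey request: 0.14 × 0.50 × 0.80 = 0.056
Marginal likelihood of the evidence = 0.31547.
P(malware delivery | evidence) = 0.03102 / 0.31547 ≈ 0.098.

0.098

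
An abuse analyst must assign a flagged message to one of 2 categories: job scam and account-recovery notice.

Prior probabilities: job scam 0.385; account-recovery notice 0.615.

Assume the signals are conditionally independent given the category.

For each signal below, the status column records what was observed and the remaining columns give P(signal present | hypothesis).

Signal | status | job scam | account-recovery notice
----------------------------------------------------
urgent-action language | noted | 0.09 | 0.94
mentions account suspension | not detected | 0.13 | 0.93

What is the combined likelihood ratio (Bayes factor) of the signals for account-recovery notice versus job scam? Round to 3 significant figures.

0.840

Take the product of per-signal likelihoods under each hypothesis (using 1 − P(present | H) for each absent signal), then divide.
  account-recovery notice: 0.94 × (1 − 0.93) = 0.0658
  job scam: 0.09 × (1 − 0.13) = 0.0783
Bayes factor = 0.0658 / 0.0783 ≈ 0.840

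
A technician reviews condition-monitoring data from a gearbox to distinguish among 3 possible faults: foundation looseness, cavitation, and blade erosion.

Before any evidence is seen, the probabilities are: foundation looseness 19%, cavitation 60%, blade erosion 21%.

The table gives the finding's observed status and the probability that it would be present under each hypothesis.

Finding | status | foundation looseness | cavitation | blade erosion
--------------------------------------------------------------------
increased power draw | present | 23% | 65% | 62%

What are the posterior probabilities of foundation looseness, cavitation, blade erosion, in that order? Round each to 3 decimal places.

By Bayes' rule, the unnormalized weight for each hypothesis is prior × likelihood:
  foundation looseness: 0.19 × 0.23 = 0.0437
  cavitation: 0.60 × 0.65 = 0.39
  blade erosion: 0.21 × 0.62 = 0.1302
Normalizing constant Z = 0.0437 + 0.39 + 0.1302 = 0.5639.
P(foundation looseness | evidence) = 0.0437 / 0.5639 ≈ 0.077
P(cavitation | evidence) = 0.39 / 0.5639 ≈ 0.692
P(blade erosion | evidence) = 0.1302 / 0.5639 ≈ 0.231

0.077, 0.692, 0.231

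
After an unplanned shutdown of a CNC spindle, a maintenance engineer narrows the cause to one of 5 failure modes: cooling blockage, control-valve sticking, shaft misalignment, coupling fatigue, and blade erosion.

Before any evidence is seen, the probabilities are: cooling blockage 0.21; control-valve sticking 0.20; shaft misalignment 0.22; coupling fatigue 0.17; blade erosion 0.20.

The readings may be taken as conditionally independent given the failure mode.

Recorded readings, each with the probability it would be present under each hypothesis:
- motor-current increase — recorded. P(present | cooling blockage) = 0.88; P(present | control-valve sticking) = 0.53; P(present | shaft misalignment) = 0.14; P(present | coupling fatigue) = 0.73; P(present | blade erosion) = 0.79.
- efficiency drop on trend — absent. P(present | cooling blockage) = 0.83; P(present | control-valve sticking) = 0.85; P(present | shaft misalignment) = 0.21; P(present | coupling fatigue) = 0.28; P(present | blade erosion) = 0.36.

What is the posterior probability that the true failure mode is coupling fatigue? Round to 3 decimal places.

Multiply each prior by the joint likelihood of the reading pattern (using 1 − P(present | H) for each absent reading):
  cooling blockage: 0.21 × 0.88 × (1 − 0.83) = 0.031416
  control-valve sticking: 0.20 × 0.53 × (1 − 0.85) = 0.0159
  shaft misalignment: 0.22 × 0.14 × (1 − 0.21) = 0.024332
  coupling fatigue: 0.17 × 0.73 × (1 − 0.28) = 0.089352
  blade erosion: 0.20 × 0.79 × (1 − 0.36) = 0.10112
Normalizing constant Z = 0.031416 + 0.0159 + 0.024332 + 0.089352 + 0.10112 = 0.26212.
P(coupling fatigue | evidence) = 0.089352 / 0.26212 ≈ 0.341.

0.341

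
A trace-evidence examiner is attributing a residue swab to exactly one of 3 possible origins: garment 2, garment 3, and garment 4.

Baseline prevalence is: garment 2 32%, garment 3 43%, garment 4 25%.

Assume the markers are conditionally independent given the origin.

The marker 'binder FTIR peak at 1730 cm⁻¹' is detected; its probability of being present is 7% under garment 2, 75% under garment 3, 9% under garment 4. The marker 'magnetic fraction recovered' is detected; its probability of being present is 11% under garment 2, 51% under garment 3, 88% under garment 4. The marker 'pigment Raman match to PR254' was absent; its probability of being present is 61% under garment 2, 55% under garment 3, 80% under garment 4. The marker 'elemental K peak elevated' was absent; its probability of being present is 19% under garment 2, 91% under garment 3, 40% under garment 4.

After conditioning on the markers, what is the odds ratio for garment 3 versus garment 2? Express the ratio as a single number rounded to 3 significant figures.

8.56

Unnormalized posterior weight (prior times the marker likelihoods) for each of the two hypotheses (using 1 − P(present | H) for each absent marker):
  garment 3: 0.43 × 0.75 × 0.51 × (1 − 0.55) × (1 − 0.91) = 0.0066612
  garment 2: 0.32 × 0.07 × 0.11 × (1 − 0.61) × (1 − 0.19) = 0.00077838
Posterior odds = 0.0066612 / 0.00077838 ≈ 8.56.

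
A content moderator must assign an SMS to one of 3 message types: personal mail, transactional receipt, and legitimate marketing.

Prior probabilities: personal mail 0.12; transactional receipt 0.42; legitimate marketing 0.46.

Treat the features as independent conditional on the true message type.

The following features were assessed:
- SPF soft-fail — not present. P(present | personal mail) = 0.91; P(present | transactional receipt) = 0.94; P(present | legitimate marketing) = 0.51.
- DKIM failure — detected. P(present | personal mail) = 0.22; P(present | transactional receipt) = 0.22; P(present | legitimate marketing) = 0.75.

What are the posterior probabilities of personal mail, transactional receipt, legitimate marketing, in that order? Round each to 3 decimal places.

Multiply each prior by the joint likelihood of the feature pattern (using 1 − P(present | H) for each absent feature):
  personal mail: 0.12 × (1 − 0.91) × 0.22 = 0.002376
  transactional receipt: 0.42 × (1 − 0.94) × 0.22 = 0.005544
  legitimate marketing: 0.46 × (1 − 0.51) × 0.75 = 0.16905
Normalizing constant Z = 0.002376 + 0.005544 + 0.16905 = 0.17697.
P(personal mail | evidence) = 0.002376 / 0.17697 ≈ 0.013
P(transactional receipt | evidence) = 0.005544 / 0.17697 ≈ 0.031
P(legitimate marketing | evidence) = 0.16905 / 0.17697 ≈ 0.955

0.013, 0.031, 0.955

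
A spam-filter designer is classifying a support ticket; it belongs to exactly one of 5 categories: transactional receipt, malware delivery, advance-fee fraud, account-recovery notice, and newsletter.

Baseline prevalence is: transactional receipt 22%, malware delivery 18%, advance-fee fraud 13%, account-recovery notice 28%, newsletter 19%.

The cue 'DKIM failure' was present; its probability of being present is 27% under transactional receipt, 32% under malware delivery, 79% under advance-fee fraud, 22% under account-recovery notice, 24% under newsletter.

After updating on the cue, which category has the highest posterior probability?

advance-fee fraud

By Bayes' rule, the unnormalized weight for each hypothesis is prior × likelihood:
  transactional receipt: 0.22 × 0.27 = 0.0594
  malware delivery: 0.18 × 0.32 = 0.0576
  advance-fee fraud: 0.13 × 0.79 = 0.1027
  account-recovery notice: 0.28 × 0.22 = 0.0616
  newsletter: 0.19 × 0.24 = 0.0456
Normalizing constant Z = 0.0594 + 0.0576 + 0.1027 + 0.0616 + 0.0456 = 0.3269.
P(transactional receipt | evidence) ≈ 0.0594 / 0.3269 ≈ 0.182
P(malware delivery | evidence) ≈ 0.0576 / 0.3269 ≈ 0.176
P(advance-fee fraud | evidence) ≈ 0.1027 / 0.3269 ≈ 0.314
P(account-recovery notice | evidence) ≈ 0.0616 / 0.3269 ≈ 0.188
P(newsletter | evidence) ≈ 0.0456 / 0.3269 ≈ 0.139
The largest is 0.314, so advance-fee fraud is most probable.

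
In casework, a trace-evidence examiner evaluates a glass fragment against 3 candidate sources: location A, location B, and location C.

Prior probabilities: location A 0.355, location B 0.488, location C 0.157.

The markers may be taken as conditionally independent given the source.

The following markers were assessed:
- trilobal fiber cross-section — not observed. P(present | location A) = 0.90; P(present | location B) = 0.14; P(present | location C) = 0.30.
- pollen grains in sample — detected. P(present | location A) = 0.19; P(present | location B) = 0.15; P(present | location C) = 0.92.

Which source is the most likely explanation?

For each hypothesis, the unnormalized posterior weight is prior × product of the marker likelihoods (using 1 − P(present | H) for each absent marker):
  location A: 0.355 × (1 − 0.90) × 0.19 = 0.006745
  location B: 0.488 × (1 − 0.14) × 0.15 = 0.062952
  location C: 0.157 × (1 − 0.30) × 0.92 = 0.10111
The unnormalized weights sum to 0.1708.
P(location A | evidence) ≈ 0.006745 / 0.1708 ≈ 0.039
P(location B | evidence) ≈ 0.062952 / 0.1708 ≈ 0.369
P(location C | evidence) ≈ 0.10111 / 0.1708 ≈ 0.592
The largest is 0.592, so location C is most probable.

location C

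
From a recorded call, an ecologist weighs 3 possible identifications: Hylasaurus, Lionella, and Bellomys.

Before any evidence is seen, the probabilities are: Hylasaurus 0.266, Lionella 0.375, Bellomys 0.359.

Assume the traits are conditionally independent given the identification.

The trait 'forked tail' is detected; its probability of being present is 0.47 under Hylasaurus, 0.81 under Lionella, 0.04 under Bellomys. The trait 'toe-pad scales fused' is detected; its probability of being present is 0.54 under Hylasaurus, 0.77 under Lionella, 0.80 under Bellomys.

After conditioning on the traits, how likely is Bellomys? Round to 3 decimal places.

Multiply each prior by the joint likelihood of the trait pattern:
  Hylasaurus: 0.266 × 0.47 × 0.54 = 0.067511
  Lionella: 0.375 × 0.81 × 0.77 = 0.23389
  Bellomys: 0.359 × 0.04 × 0.80 = 0.011488
Marginal likelihood of the evidence = 0.31289.
P(Bellomys | evidence) = 0.011488 / 0.31289 ≈ 0.037.

0.037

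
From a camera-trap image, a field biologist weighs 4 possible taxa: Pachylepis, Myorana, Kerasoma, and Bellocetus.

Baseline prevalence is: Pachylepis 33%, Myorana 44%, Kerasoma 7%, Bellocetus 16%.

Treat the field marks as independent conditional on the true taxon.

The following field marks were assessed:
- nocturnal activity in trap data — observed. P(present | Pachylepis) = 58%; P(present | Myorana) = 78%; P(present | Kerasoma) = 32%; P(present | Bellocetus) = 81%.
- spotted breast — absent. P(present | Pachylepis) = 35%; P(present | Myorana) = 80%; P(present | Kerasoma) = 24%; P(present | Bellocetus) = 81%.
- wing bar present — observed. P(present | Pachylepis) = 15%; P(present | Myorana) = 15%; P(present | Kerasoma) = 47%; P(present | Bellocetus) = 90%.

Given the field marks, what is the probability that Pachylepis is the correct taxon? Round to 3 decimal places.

0.316

For each hypothesis, the unnormalized posterior weight is prior × product of the field mark likelihoods (using 1 − P(present | H) for each absent field mark):
  Pachylepis: 0.33 × 0.58 × (1 − 0.35) × 0.15 = 0.018661
  Myorana: 0.44 × 0.78 × (1 − 0.80) × 0.15 = 0.010296
  Kerasoma: 0.07 × 0.32 × (1 − 0.24) × 0.47 = 0.0080013
  Bellocetus: 0.16 × 0.81 × (1 − 0.81) × 0.90 = 0.022162
Marginal likelihood of the evidence = 0.05912.
P(Pachylepis | evidence) = 0.018661 / 0.05912 ≈ 0.316.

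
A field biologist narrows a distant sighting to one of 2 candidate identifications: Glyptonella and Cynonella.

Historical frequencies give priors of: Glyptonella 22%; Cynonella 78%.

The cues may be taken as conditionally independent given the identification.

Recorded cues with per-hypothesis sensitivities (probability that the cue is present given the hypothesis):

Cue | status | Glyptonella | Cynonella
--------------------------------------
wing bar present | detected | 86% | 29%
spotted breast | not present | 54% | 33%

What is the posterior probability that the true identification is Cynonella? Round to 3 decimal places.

0.635

By Bayes' rule with conditional independence, the unnormalized weight for each hypothesis is prior × ∏ likelihoods (using 1 − P(present | H) for each absent cue):
  Glyptonella: 0.22 × 0.86 × (1 − 0.54) = 0.087032
  Cynonella: 0.78 × 0.29 × (1 − 0.33) = 0.15155
Marginal likelihood of the evidence = 0.23859.
P(Cynonella | evidence) = 0.15155 / 0.23859 ≈ 0.635.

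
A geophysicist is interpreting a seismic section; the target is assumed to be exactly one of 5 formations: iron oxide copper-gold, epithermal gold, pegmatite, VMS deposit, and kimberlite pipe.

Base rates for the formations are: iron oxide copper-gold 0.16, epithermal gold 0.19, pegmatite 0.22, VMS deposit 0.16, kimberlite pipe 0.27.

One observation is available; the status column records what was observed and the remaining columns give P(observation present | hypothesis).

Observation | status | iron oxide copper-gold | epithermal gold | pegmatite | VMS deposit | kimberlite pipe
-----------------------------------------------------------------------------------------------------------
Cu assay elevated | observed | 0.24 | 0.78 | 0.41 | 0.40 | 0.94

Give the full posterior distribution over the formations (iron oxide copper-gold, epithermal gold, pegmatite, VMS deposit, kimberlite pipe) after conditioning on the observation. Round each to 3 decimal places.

0.065, 0.249, 0.152, 0.108, 0.427

By Bayes' rule, the unnormalized weight for each hypothesis is prior × likelihood:
  iron oxide copper-gold: 0.16 × 0.24 = 0.0384
  epithermal gold: 0.19 × 0.78 = 0.1482
  pegmatite: 0.22 × 0.41 = 0.0902
  VMS deposit: 0.16 × 0.40 = 0.064
  kimberlite pipe: 0.27 × 0.94 = 0.2538
Normalizing constant Z = 0.0384 + 0.1482 + 0.0902 + 0.064 + 0.2538 = 0.5946.
P(iron oxide copper-gold | evidence) = 0.0384 / 0.5946 ≈ 0.065
P(epithermal gold | evidence) = 0.1482 / 0.5946 ≈ 0.249
P(pegmatite | evidence) = 0.0902 / 0.5946 ≈ 0.152
P(VMS deposit | evidence) = 0.064 / 0.5946 ≈ 0.108
P(kimberlite pipe | evidence) = 0.2538 / 0.5946 ≈ 0.427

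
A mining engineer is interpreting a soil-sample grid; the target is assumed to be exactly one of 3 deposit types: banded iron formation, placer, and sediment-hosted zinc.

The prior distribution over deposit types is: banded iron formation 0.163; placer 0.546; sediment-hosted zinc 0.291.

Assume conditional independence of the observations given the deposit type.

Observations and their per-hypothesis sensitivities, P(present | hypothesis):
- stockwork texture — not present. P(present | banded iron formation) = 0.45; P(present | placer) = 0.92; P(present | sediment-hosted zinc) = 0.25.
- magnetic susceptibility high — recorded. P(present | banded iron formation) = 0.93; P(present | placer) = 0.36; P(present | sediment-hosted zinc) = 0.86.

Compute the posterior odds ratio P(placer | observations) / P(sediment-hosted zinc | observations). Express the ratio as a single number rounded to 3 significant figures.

The normalizing constant cancels in an odds ratio, so compute prior × likelihood for the two hypotheses only (using 1 − P(present | H) for each absent observation):
  placer: 0.546 × (1 − 0.92) × 0.36 = 0.015725
  sediment-hosted zinc: 0.291 × (1 − 0.25) × 0.86 = 0.1877
Posterior odds = 0.015725 / 0.1877 ≈ 0.0838.

0.0838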